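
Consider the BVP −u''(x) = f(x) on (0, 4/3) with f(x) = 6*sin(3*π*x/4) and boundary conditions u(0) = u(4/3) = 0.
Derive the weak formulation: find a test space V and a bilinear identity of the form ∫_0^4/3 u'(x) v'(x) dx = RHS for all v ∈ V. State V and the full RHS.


V = H^1_0(0, 4/3) (so v(0) = v(4/3) = 0); weak form: ∫_0^4/3 u'v' dx = ∫_0^4/3 (6*sin(3*π*x/4)) v dx for all v ∈ V.

Multiply both sides by a test function v and integrate from 0 to 4/3:
  ∫_0^4/3 −u''(x) v(x) dx = ∫_0^4/3 f(x) v(x) dx.
Integrate the LHS by parts once:
  ∫_0^4/3 −u'' v dx = −[u'(x) v(x)]_0^4/3 + ∫_0^4/3 u'(x) v'(x) dx.
Thus ∫_0^4/3 u'(x) v'(x) dx = ∫_0^4/3 f(x) v(x) dx + [u'(x) v(x)]_0^4/3.
Choose V so that boundary terms are either known or forced to vanish.
u is Dirichlet: u(0) = u(4/3) = 0. Let V = H^1_0(0, 4/3); then v(0) = v(4/3) = 0, and [u' v]_0^4/3 = 0.
Weak formulation: find u (satisfying any essential BC) such that ∫_0^4/3 u'(x) v'(x) dx = ∫_0^4/3 f v dx for all v ∈ V.
Substituting f(x) = 6*sin(3*π*x/4), the right-hand side is ∫_0^4/3 (6*sin(3*π*x/4)) v dx.


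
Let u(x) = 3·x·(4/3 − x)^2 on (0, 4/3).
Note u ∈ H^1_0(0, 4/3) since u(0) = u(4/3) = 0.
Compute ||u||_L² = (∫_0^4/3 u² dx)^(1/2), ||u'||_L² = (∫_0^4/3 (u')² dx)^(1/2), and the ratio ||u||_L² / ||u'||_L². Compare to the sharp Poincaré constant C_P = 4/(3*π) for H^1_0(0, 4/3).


||u||_L² / ||u'||_L² = 2*sqrt(14)/21 < C_P = 4/(3*π).

u(x) = 3·x·(4/3 − x)^2, so u'(x) = (x - 4/3)*(9*x - 4).
u(x) = 3·x·(4/3 − x)^2 vanishes at x = 0 and x = 4/3, so u ∈ H^1_0(0, 4/3). Differentiate via the product rule and integrate the resulting polynomials term by term.
  ∫_0^4/3 u² dx = ∫_0^4/3 (9*x^6 - 48*x^5 + 96*x^4 - 256*x^3/3 + 256*x^2/9) dx. Term by term:
    ∫_0^4/3 9*x^6 dx = 16384/1701;  ∫_0^4/3 -48*x^5 dx = -32768/729;  ∫_0^4/3 96*x^4 dx = 32768/405;
    ∫_0^4/3 -256*x^3/3 dx = -16384/243;  ∫_0^4/3 256*x^2/9 dx = 16384/729.
  Sum: 16384/1701 − 32768/729 + 32768/405 − 16384/243 + 16384/729 = 16384/25515.
  ∫_0^4/3 (u')² dx = ∫_0^4/3 (81*x^4 - 288*x^3 + 352*x^2 - 512*x/3 + 256/9) dx. Term by term:
    ∫_0^4/3 81*x^4 dx = 1024/15;  ∫_0^4/3 -288*x^3 dx = -2048/9;  ∫_0^4/3 352*x^2 dx = 22528/81;
    ∫_0^4/3 -512*x/3 dx = -4096/27;  ∫_0^4/3 256/9 dx = 1024/27.
  Sum: 1024/15 − 2048/9 + 22528/81 − 4096/27 + 1024/27 = 2048/405.
∫_0^4/3 u² dx = 16384/25515, so ||u||_L² = 128*sqrt(35)/945.
∫_0^4/3 (u')² dx = 2048/405, so ||u'||_L² = 32*sqrt(10)/45.
Ratio ||u||_L² / ||u'||_L² = 2*sqrt(14)/21.
Sharp Poincaré constant on H^1_0(0, 4/3) is C_P = L/π = 4/(3*π), achieved by sin(3*π/4·x).
A polynomial bump cannot attain the sharp Poincaré constant (only the first sine eigenfunction does), so the ratio is strictly less than C_P, consistent with ||u||_L² ≤ C_P ||u'||_L².


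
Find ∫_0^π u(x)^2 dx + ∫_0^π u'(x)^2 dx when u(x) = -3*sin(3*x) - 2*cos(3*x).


||u||_{H^1(0,π)}^2 = 65*π

u'(x) = 6*sin(3*x) - 9*cos(3*x).
Expand u² and (u')² and integrate term by term on (0, π), using: for integers n ≥ 1, ∫_0^π sin²(nx) dx = ∫_0^π cos²(nx) dx = π/2; for n ≠ n', ∫_0^π sin(nx)sin(n'x) dx = ∫_0^π cos(nx)cos(n'x) dx = 0; and by product-to-sum, ∫_0^π sin(nx)cos(n'x) dx = ½∫_0^π [sin((n+n')x) + sin((n−n')x)] dx, which is 0 when n+n' is even and 2n/(n²−n'²) when n+n' is odd (it need not vanish on (0, π)).
  u² squared terms: (-3)²·∫sin(3x)² dx = 9·π/2 = 9*π/2;  (-2)²·∫cos(3x)² dx = 4·π/2 = 2*π.
  u² cross terms: 2·(-3)·(-2)·∫sin(3x)·cos(3x) dx = 12·(0) = 0.
  So ∫_0^π u² dx = 9*π/2 + 2*π + 0 = 13*π/2.
  (u')² squared terms: (-9)²·∫cos(3x)² dx = 81·π/2 = 81*π/2;  (6)²·∫sin(3x)² dx = 36·π/2 = 18*π.
  (u')² cross terms: 2·(-9)·(6)·∫cos(3x)·sin(3x) dx = -108·(0) = 0.
  So ∫_0^π (u')² dx = 81*π/2 + 18*π + 0 = 117*π/2.
||u||_{H^1}^2 = (13*π/2) + (117*π/2) = 65*π.


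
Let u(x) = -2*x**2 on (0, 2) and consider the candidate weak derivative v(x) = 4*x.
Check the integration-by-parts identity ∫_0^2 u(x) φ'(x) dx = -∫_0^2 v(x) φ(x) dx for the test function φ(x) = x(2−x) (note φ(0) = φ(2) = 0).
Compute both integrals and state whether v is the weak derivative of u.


LHS = 16/3, RHS = -16/3. No, v is not the weak derivative of u.

u(x) = -2*x**2, classical derivative u'(x) = -4*x.
φ(x) = x(2−x), so φ'(x) = 2 - 2*x.
Note φ(0) = φ(2) = 0, so the boundary term u·φ vanishes.
LHS = ∫_0^2 u(x) φ'(x) dx = ∫_0^2 (4*x^3 - 4*x^2) dx. Term by term:
  ∫_0^2 4*x^3 dx = 16;  ∫_0^2 -4*x^2 dx = -32/3.
Sum: 16 − 32/3 = 16/3.
So LHS = 16/3.
∫_0^2 v(x) φ(x) dx = ∫_0^2 (-4*x^3 + 8*x^2) dx. Term by term:
  ∫_0^2 -4*x^3 dx = -16;  ∫_0^2 8*x^2 dx = 64/3.
Sum: -16 + 64/3 = 16/3.
So RHS = -∫_0^2 v(x) φ(x) dx = -16/3.
LHS − RHS = 32/3 ≠ 0, so the identity fails.
(For a valid weak derivative the identity must hold for EVERY test function, in particular this one. The failure shows v is NOT the weak derivative of u.)
Correct weak derivative would be u'(x) = -4*x.


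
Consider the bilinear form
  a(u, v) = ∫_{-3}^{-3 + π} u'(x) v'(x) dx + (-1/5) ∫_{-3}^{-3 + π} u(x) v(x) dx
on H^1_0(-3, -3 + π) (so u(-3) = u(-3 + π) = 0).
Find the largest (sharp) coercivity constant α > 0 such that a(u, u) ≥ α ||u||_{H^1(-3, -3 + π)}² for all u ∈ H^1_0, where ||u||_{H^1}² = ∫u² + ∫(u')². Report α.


α = 2/5

Coercivity of a(·,·) on H^1_0(-3, -3 + π) means a(u, u) ≥ α ||u||_{H^1}² for every u ∈ H^1_0.
The interval has length L = π, and Poincaré/coercivity depend only on L. Here a(u, u) = ∫(u')² + (-1/5)·∫u².
Here c = -1/5 < 0 with |c| < (π/L)² = 1, so coercivity still holds. The condition a(u,u) ≥ α||u||_{H^1}² reads (1−α)∫(u')² ≥ (α−c)∫u². Any admissible α is ≤ 1 (rapidly oscillating u have ∫u²/∫(u')² → 0), and α = 1 would force 0 ≥ (1−c)∫u², impossible since c < 1; so 1−α > 0. By the sharp Poincaré inequality on H^1_0 of an interval of length L, ∫(u')² ≥ (π/L)²∫u² with equality for the first sine mode sin(π(x−x₀)/L) (x₀ the left endpoint), so the inequality holds for all u iff (1−α)(π/L)² ≥ α − c, i.e. α ≤ ((π/L)² + c)/((π/L)² + 1) = (1 + c(L/π)²)/(1 + (L/π)²). (Direct route, valid since c ≤ 0: Poincaré gives c∫u² ≥ c(L/π)²∫(u')², so a(u,u) ≥ (1 + c(L/π)²)∫(u')², while ||u||_{H^1}² ≤ (1 + (L/π)²)∫(u')²; dividing yields the same α.) With (π/L)² = 1 and c = -1/5, the largest admissible constant is α = ((π/L)² + c)/((π/L)² + 1).
Simplifying, α = 2/5.


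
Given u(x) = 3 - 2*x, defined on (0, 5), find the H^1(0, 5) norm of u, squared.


||u||_{H^1}^2 = 245/3

The H^1 norm (squared) on an interval (0, L) is
  ||u||_{H^1}^2 = ∫_0^L u(x)^2 dx + ∫_0^L u'(x)^2 dx.
Compute u'(x) = -2.
Then u(x)^2 = 4*x**2 - 12*x + 9 and u'(x)^2 = 4.
Integrate each monomial from 0 to 5 using ∫_0^5 c·x^n dx = c·5^(n+1)/(n+1):
  ∫_0^5 u(x)^2 dx = ∫_0^5 (4*x^2 - 12*x + 9) dx. Term by term:
    ∫_0^5 4*x^2 dx = 500/3;  ∫_0^5 -12*x dx = -150;  ∫_0^5 9 dx = 45.
  Sum: 500/3 − 150 + 45 = 185/3.
  ∫_0^5 u'(x)^2 dx = ∫_0^5 (4) dx. Term by term:
    ∫_0^5 4 dx = 20.
Adding: ||u||_{H^1}^2 = 185/3 + 20 = 245/3.


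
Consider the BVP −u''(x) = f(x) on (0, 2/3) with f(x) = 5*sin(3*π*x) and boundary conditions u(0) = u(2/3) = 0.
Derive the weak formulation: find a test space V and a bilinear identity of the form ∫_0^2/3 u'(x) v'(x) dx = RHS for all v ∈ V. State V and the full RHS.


V = H^1_0(0, 2/3) (so v(0) = v(2/3) = 0); weak form: ∫_0^2/3 u'v' dx = ∫_0^2/3 (5*sin(3*π*x)) v dx for all v ∈ V.

Multiply both sides by a test function v and integrate from 0 to 2/3:
  ∫_0^2/3 −u''(x) v(x) dx = ∫_0^2/3 f(x) v(x) dx.
Integrate the LHS by parts once:
  ∫_0^2/3 −u'' v dx = −[u'(x) v(x)]_0^2/3 + ∫_0^2/3 u'(x) v'(x) dx.
Thus ∫_0^2/3 u'(x) v'(x) dx = ∫_0^2/3 f(x) v(x) dx + [u'(x) v(x)]_0^2/3.
Choose V so that boundary terms are either known or forced to vanish.
u is Dirichlet: u(0) = u(2/3) = 0. Let V = H^1_0(0, 2/3); then v(0) = v(2/3) = 0, and [u' v]_0^2/3 = 0.
Weak formulation: find u (satisfying any essential BC) such that ∫_0^2/3 u'(x) v'(x) dx = ∫_0^2/3 f v dx for all v ∈ V.
Substituting f(x) = 5*sin(3*π*x), the right-hand side is ∫_0^2/3 (5*sin(3*π*x)) v dx.


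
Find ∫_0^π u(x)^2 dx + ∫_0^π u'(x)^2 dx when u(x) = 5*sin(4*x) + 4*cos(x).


||u||_{H^1(0,π)}^2 = 128/3 + 457*π/2

u'(x) = -4*sin(x) + 20*cos(4*x).
Expand u² and (u')² and integrate term by term on (0, π), using: for integers n ≥ 1, ∫_0^π sin²(nx) dx = ∫_0^π cos²(nx) dx = π/2; for n ≠ n', ∫_0^π sin(nx)sin(n'x) dx = ∫_0^π cos(nx)cos(n'x) dx = 0; and by product-to-sum, ∫_0^π sin(nx)cos(n'x) dx = ½∫_0^π [sin((n+n')x) + sin((n−n')x)] dx, which is 0 when n+n' is even and 2n/(n²−n'²) when n+n' is odd (it need not vanish on (0, π)).
  u² squared terms: (4)²·∫cos(x)² dx = 16·π/2 = 8*π;  (5)²·∫sin(4x)² dx = 25·π/2 = 25*π/2.
  u² cross terms: 2·(4)·(5)·∫cos(x)·sin(4x) dx = 40·(8/15) = 64/3.
  So ∫_0^π u² dx = 8*π + 25*π/2 + 64/3 = 64/3 + 41*π/2.
  (u')² squared terms: (-4)²·∫sin(x)² dx = 16·π/2 = 8*π;  (20)²·∫cos(4x)² dx = 400·π/2 = 200*π.
  (u')² cross terms: 2·(-4)·(20)·∫sin(x)·cos(4x) dx = -160·(-2/15) = 64/3.
  So ∫_0^π (u')² dx = 8*π + 200*π + 64/3 = 64/3 + 208*π.
||u||_{H^1}^2 = (64/3 + 41*π/2) + (64/3 + 208*π) = 128/3 + 457*π/2.


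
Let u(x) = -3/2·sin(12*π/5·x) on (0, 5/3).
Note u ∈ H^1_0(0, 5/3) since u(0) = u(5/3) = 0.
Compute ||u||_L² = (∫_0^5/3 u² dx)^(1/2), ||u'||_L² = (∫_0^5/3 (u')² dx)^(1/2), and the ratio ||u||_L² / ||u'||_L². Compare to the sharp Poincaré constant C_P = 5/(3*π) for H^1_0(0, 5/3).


||u||_L² / ||u'||_L² = 5/(12*π) < C_P = 5/(3*π).

u(x) = -3/2·sin(12*π/5·x), so u'(x) = -18*π*cos(12*π*x/5)/5.
Writing u(x) = A·sin(kπx/L) with A = -3/2 and k = 4, use ∫_0^L sin²(kπx/L) dx = L/2 and ∫_0^L cos²(kπx/L) dx = L/2.
u² = 9/4·sin²(12*π/5·x) and (u')² = 324*π^2/25·cos²(12*π/5·x), and each of sin², cos² integrates to L/2 = 5/6 over (0, 5/3).
∫_0^5/3 u² dx = 15/8, so ||u||_L² = sqrt(30)/4.
∫_0^5/3 (u')² dx = 54*π^2/5, so ||u'||_L² = 3*sqrt(30)*π/5.
Ratio ||u||_L² / ||u'||_L² = 5/(12*π).
Sharp Poincaré constant on H^1_0(0, 5/3) is C_P = L/π = 5/(3*π), achieved by sin(3*π/5·x).
This is the k = 4 harmonic; the ratio L/(kπ) is strictly less than C_P = L/π, consistent with the sharp inequality ||u||_L² ≤ C_P ||u'||_L².


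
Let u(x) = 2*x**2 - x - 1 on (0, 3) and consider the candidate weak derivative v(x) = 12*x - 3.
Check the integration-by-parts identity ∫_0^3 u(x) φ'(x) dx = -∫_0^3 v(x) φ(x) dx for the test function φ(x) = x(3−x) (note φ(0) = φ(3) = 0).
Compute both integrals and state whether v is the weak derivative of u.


LHS = -45/2, RHS = -135/2. No, v is not the weak derivative of u.

u(x) = 2*x**2 - x - 1, classical derivative u'(x) = 4*x - 1.
φ(x) = x(3−x), so φ'(x) = 3 - 2*x.
Note φ(0) = φ(3) = 0, so the boundary term u·φ vanishes.
LHS = ∫_0^3 u(x) φ'(x) dx = ∫_0^3 (-4*x^3 + 8*x^2 - x - 3) dx. Term by term:
  ∫_0^3 -4*x^3 dx = -81;  ∫_0^3 8*x^2 dx = 72;  ∫_0^3 -x dx = -9/2;
  ∫_0^3 -3 dx = -9.
Sum: -81 + 72 − 9/2 − 9 = -45/2.
So LHS = -45/2.
∫_0^3 v(x) φ(x) dx = ∫_0^3 (-12*x^3 + 39*x^2 - 9*x) dx. Term by term:
  ∫_0^3 -12*x^3 dx = -243;  ∫_0^3 39*x^2 dx = 351;  ∫_0^3 -9*x dx = -81/2.
Sum: -243 + 351 − 81/2 = 135/2.
So RHS = -∫_0^3 v(x) φ(x) dx = -135/2.
LHS − RHS = 45 ≠ 0, so the identity fails.
(For a valid weak derivative the identity must hold for EVERY test function, in particular this one. The failure shows v is NOT the weak derivative of u.)
Correct weak derivative would be u'(x) = 4*x - 1.


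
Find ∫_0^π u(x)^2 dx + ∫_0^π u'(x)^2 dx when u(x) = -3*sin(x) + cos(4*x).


||u||_{H^1(0,π)}^2 = 68/5 + 35*π/2

u'(x) = -4*sin(4*x) - 3*cos(x).
Expand u² and (u')² and integrate term by term on (0, π), using: for integers n ≥ 1, ∫_0^π sin²(nx) dx = ∫_0^π cos²(nx) dx = π/2; for n ≠ n', ∫_0^π sin(nx)sin(n'x) dx = ∫_0^π cos(nx)cos(n'x) dx = 0; and by product-to-sum, ∫_0^π sin(nx)cos(n'x) dx = ½∫_0^π [sin((n+n')x) + sin((n−n')x)] dx, which is 0 when n+n' is even and 2n/(n²−n'²) when n+n' is odd (it need not vanish on (0, π)).
  u² squared terms: (-3)²·∫sin(x)² dx = 9·π/2 = 9*π/2;  (1)²·∫cos(4x)² dx = 1·π/2 = π/2.
  u² cross terms: 2·(-3)·(1)·∫sin(x)·cos(4x) dx = -6·(-2/15) = 4/5.
  So ∫_0^π u² dx = 9*π/2 + π/2 + 4/5 = 4/5 + 5*π.
  (u')² squared terms: (-4)²·∫sin(4x)² dx = 16·π/2 = 8*π;  (-3)²·∫cos(x)² dx = 9·π/2 = 9*π/2.
  (u')² cross terms: 2·(-4)·(-3)·∫sin(4x)·cos(x) dx = 24·(8/15) = 64/5.
  So ∫_0^π (u')² dx = 8*π + 9*π/2 + 64/5 = 64/5 + 25*π/2.
||u||_{H^1}^2 = (4/5 + 5*π) + (64/5 + 25*π/2) = 68/5 + 35*π/2.


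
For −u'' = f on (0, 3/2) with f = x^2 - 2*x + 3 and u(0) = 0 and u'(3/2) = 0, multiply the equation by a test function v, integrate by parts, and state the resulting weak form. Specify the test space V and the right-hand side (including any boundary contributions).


V = {v ∈ H^1(0, 3/2) : v(0) = 0} (test functions vanish at x = 0 where u is specified); weak form: ∫_0^3/2 u'v' dx = ∫_0^3/2 (x^2 - 2*x + 3) v dx for all v ∈ V.

Multiply both sides by a test function v and integrate from 0 to 3/2:
  ∫_0^3/2 −u''(x) v(x) dx = ∫_0^3/2 f(x) v(x) dx.
Integrate the LHS by parts once:
  ∫_0^3/2 −u'' v dx = −[u'(x) v(x)]_0^3/2 + ∫_0^3/2 u'(x) v'(x) dx.
Thus ∫_0^3/2 u'(x) v'(x) dx = ∫_0^3/2 f(x) v(x) dx + [u'(x) v(x)]_0^3/2.
Choose V so that boundary terms are either known or forced to vanish.
Mixed BC: u(0) = 0 (Dirichlet) and u'(3/2) = 0 (Neumann). Define V = {v ∈ H^1(0, 3/2) : v(0) = 0}. Then [u' v]_0^3/2 = u'(3/2)·v(3/2) − u'(0)·0 = 0.
Weak formulation: find u (satisfying any essential BC) such that ∫_0^3/2 u'(x) v'(x) dx = ∫_0^3/2 f v dx for all v ∈ V (Dirichlet at 0 absorbed into V; the Neumann datum at x = 3/2 is zero, so no boundary term remains).
Substituting f(x) = x^2 - 2*x + 3, the right-hand side is ∫_0^3/2 (x^2 - 2*x + 3) v dx.


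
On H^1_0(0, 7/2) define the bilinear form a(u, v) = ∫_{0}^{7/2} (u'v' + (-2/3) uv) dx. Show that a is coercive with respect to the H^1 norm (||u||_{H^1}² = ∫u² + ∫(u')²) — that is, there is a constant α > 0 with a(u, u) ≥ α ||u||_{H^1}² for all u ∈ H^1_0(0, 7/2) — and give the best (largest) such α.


α = 2*(-49 + 6*π^2)/(3*(4*π^2 + 49))

Coercivity of a(·,·) on H^1_0(0, 7/2) means a(u, u) ≥ α ||u||_{H^1}² for every u ∈ H^1_0.
The interval has length L = 7/2, and Poincaré/coercivity depend only on L. Here a(u, u) = ∫(u')² + (-2/3)·∫u².
Here c = -2/3 < 0 with |c| < (π/L)² = 4*π^2/49, so coercivity still holds. The condition a(u,u) ≥ α||u||_{H^1}² reads (1−α)∫(u')² ≥ (α−c)∫u². Any admissible α is ≤ 1 (rapidly oscillating u have ∫u²/∫(u')² → 0), and α = 1 would force 0 ≥ (1−c)∫u², impossible since c < 1; so 1−α > 0. By the sharp Poincaré inequality on H^1_0 of an interval of length L, ∫(u')² ≥ (π/L)²∫u² with equality for the first sine mode sin(π(x−x₀)/L) (x₀ the left endpoint), so the inequality holds for all u iff (1−α)(π/L)² ≥ α − c, i.e. α ≤ ((π/L)² + c)/((π/L)² + 1) = (1 + c(L/π)²)/(1 + (L/π)²). (Direct route, valid since c ≤ 0: Poincaré gives c∫u² ≥ c(L/π)²∫(u')², so a(u,u) ≥ (1 + c(L/π)²)∫(u')², while ||u||_{H^1}² ≤ (1 + (L/π)²)∫(u')²; dividing yields the same α.) With (π/L)² = 4*π^2/49 and c = -2/3, the largest admissible constant is α = ((π/L)² + c)/((π/L)² + 1).
Simplifying, α = 2*(-49 + 6*π^2)/(3*(4*π^2 + 49)).


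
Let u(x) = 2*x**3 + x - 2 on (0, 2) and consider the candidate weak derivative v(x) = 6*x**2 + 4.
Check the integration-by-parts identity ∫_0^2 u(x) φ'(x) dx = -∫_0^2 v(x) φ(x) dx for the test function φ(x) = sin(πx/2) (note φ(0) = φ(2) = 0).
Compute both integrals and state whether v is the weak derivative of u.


LHS = -52/π + 192/π^3, RHS = -64/π + 192/π^3. No, v is not the weak derivative of u.

u(x) = 2*x**3 + x - 2, classical derivative u'(x) = 6*x**2 + 1.
φ(x) = sin(πx/2), so φ'(x) = π*cos(π*x/2)/2.
Note φ(0) = φ(2) = 0, so the boundary term u·φ vanishes.
LHS = ∫_0^2 u(x) φ'(x) dx = ∫_0^2 (π*x^3*cos(π*x/2) + π*x*cos(π*x/2)/2 - π*cos(π*x/2)) dx. Term by term:
  ∫_0^2 -π*cos(π*x/2) dx = 0;  ∫_0^2 π*x^3*cos(π*x/2) dx = -48/π + 192/π^3;  ∫_0^2 π*x*cos(π*x/2)/2 dx = -4/π.
Sum: 0 + -48/π + 192/π^3 − 4/π = -52/π + 192/π^3.
So LHS = -52/π + 192/π^3.
∫_0^2 v(x) φ(x) dx = ∫_0^2 (6*x^2*sin(π*x/2) + 4*sin(π*x/2)) dx. Term by term:
  ∫_0^2 4*sin(π*x/2) dx = 16/π;  ∫_0^2 6*x^2*sin(π*x/2) dx = -192/π^3 + 48/π.
Sum: 16/π + -192/π^3 + 48/π = -192/π^3 + 64/π.
So RHS = -∫_0^2 v(x) φ(x) dx = -64/π + 192/π^3.
LHS − RHS = 12/π ≠ 0, so the identity fails.
(For a valid weak derivative the identity must hold for EVERY test function, in particular this one. The failure shows v is NOT the weak derivative of u.)
Correct weak derivative would be u'(x) = 6*x**2 + 1.


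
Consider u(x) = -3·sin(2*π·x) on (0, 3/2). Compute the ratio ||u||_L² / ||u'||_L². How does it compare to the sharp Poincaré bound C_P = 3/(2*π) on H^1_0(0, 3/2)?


||u||_L² / ||u'||_L² = 1/(2*π) < C_P = 3/(2*π).

u(x) = -3·sin(2*π·x), so u'(x) = -6*π*cos(2*π*x).
Writing u(x) = A·sin(kπx/L) with A = -3 and k = 3, use ∫_0^L sin²(kπx/L) dx = L/2 and ∫_0^L cos²(kπx/L) dx = L/2.
u² = 9·sin²(2*π·x) and (u')² = 36*π^2·cos²(2*π·x), and each of sin², cos² integrates to L/2 = 3/4 over (0, 3/2).
∫_0^3/2 u² dx = 27/4, so ||u||_L² = 3*sqrt(3)/2.
∫_0^3/2 (u')² dx = 27*π^2, so ||u'||_L² = 3*sqrt(3)*π.
Ratio ||u||_L² / ||u'||_L² = 1/(2*π).
Sharp Poincaré constant on H^1_0(0, 3/2) is C_P = L/π = 3/(2*π), achieved by sin(2*π/3·x).
This is the k = 3 harmonic; the ratio L/(kπ) is strictly less than C_P = L/π, consistent with the sharp inequality ||u||_L² ≤ C_P ||u'||_L².


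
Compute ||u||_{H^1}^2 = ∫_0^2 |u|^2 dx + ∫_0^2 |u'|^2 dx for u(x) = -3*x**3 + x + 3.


||u||_{H^1}^2 = 11744/21

The H^1 norm (squared) on an interval (0, L) is
  ||u||_{H^1}^2 = ∫_0^L u(x)^2 dx + ∫_0^L u'(x)^2 dx.
Compute u'(x) = 1 - 9*x**2.
Then u(x)^2 = 9*x**6 - 6*x**4 - 18*x**3 + x**2 + 6*x + 9 and u'(x)^2 = 81*x**4 - 18*x**2 + 1.
Integrate each monomial from 0 to 2 using ∫_0^2 c·x^n dx = c·2^(n+1)/(n+1):
  ∫_0^2 u(x)^2 dx = ∫_0^2 (9*x^6 - 6*x^4 - 18*x^3 + x^2 + 6*x + 9) dx. Term by term:
    ∫_0^2 9*x^6 dx = 1152/7;  ∫_0^2 -6*x^4 dx = -192/5;  ∫_0^2 -18*x^3 dx = -72;
    ∫_0^2 x^2 dx = 8/3;  ∫_0^2 6*x dx = 12;  ∫_0^2 9 dx = 18.
  Sum: 1152/7 − 192/5 − 72 + 8/3 + 12 + 18 = 9118/105.
  ∫_0^2 u'(x)^2 dx = ∫_0^2 (81*x^4 - 18*x^2 + 1) dx. Term by term:
    ∫_0^2 81*x^4 dx = 2592/5;  ∫_0^2 -18*x^2 dx = -48;  ∫_0^2 1 dx = 2.
  Sum: 2592/5 − 48 + 2 = 2362/5.
Adding: ||u||_{H^1}^2 = 9118/105 + 2362/5 = 11744/21.


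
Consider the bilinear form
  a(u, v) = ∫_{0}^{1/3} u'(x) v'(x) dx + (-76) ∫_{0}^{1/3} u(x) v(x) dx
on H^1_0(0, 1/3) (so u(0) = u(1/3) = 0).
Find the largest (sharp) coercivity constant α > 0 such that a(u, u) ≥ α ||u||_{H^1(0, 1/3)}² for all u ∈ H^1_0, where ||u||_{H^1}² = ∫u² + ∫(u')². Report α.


α = (-76 + 9*π^2)/(1 + 9*π^2)

Coercivity of a(·,·) on H^1_0(0, 1/3) means a(u, u) ≥ α ||u||_{H^1}² for every u ∈ H^1_0.
The interval has length L = 1/3, and Poincaré/coercivity depend only on L. Here a(u, u) = ∫(u')² + (-76)·∫u².
Here c = -76 < 0 with |c| < (π/L)² = 9*π^2, so coercivity still holds. The condition a(u,u) ≥ α||u||_{H^1}² reads (1−α)∫(u')² ≥ (α−c)∫u². Any admissible α is ≤ 1 (rapidly oscillating u have ∫u²/∫(u')² → 0), and α = 1 would force 0 ≥ (1−c)∫u², impossible since c < 1; so 1−α > 0. By the sharp Poincaré inequality on H^1_0 of an interval of length L, ∫(u')² ≥ (π/L)²∫u² with equality for the first sine mode sin(π(x−x₀)/L) (x₀ the left endpoint), so the inequality holds for all u iff (1−α)(π/L)² ≥ α − c, i.e. α ≤ ((π/L)² + c)/((π/L)² + 1) = (1 + c(L/π)²)/(1 + (L/π)²). (Direct route, valid since c ≤ 0: Poincaré gives c∫u² ≥ c(L/π)²∫(u')², so a(u,u) ≥ (1 + c(L/π)²)∫(u')², while ||u||_{H^1}² ≤ (1 + (L/π)²)∫(u')²; dividing yields the same α.) With (π/L)² = 9*π^2 and c = -76, the largest admissible constant is α = ((π/L)² + c)/((π/L)² + 1).
Simplifying, α = (-76 + 9*π^2)/(1 + 9*π^2).


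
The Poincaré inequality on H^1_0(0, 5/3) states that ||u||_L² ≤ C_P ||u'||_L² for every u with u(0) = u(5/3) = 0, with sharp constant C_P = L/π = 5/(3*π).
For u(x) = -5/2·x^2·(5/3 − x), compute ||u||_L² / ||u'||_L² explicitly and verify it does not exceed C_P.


||u||_L² / ||u'||_L² = 5*sqrt(14)/42 < C_P = 5/(3*π).

u(x) = -5/2·x^2·(5/3 − x), so u'(x) = 5*x*(9*x - 10)/6.
u(x) = -5/2·x^2·(5/3 − x) vanishes at x = 0 and x = 5/3, so u ∈ H^1_0(0, 5/3). Differentiate via the product rule and integrate the resulting polynomials term by term.
  ∫_0^5/3 u² dx = ∫_0^5/3 (25*x^6/4 - 125*x^5/6 + 625*x^4/36) dx. Term by term:
    ∫_0^5/3 25*x^6/4 dx = 1953125/61236;  ∫_0^5/3 -125*x^5/6 dx = -1953125/26244;  ∫_0^5/3 625*x^4/36 dx = 390625/8748.
  Sum: 1953125/61236 − 1953125/26244 + 390625/8748 = 390625/183708.
  ∫_0^5/3 (u')² dx = ∫_0^5/3 (225*x^4/4 - 125*x^3 + 625*x^2/9) dx. Term by term:
    ∫_0^5/3 225*x^4/4 dx = 15625/108;  ∫_0^5/3 -125*x^3 dx = -78125/324;  ∫_0^5/3 625*x^2/9 dx = 78125/729.
  Sum: 15625/108 − 78125/324 + 78125/729 = 15625/1458.
∫_0^5/3 u² dx = 390625/183708, so ||u||_L² = 625*sqrt(7)/1134.
∫_0^5/3 (u')² dx = 15625/1458, so ||u'||_L² = 125*sqrt(2)/54.
Ratio ||u||_L² / ||u'||_L² = 5*sqrt(14)/42.
Sharp Poincaré constant on H^1_0(0, 5/3) is C_P = L/π = 5/(3*π), achieved by sin(3*π/5·x).
A polynomial bump cannot attain the sharp Poincaré constant (only the first sine eigenfunction does), so the ratio is strictly less than C_P, consistent with ||u||_L² ≤ C_P ||u'||_L².


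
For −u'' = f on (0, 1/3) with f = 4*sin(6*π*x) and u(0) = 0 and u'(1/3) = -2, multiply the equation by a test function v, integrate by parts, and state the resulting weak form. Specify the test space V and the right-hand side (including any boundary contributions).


V = {v ∈ H^1(0, 1/3) : v(0) = 0} (test functions vanish at x = 0 where u is specified); weak form: ∫_0^1/3 u'v' dx = ∫_0^1/3 (4*sin(6*π*x)) v dx − 2·v(1/3) for all v ∈ V.

Multiply both sides by a test function v and integrate from 0 to 1/3:
  ∫_0^1/3 −u''(x) v(x) dx = ∫_0^1/3 f(x) v(x) dx.
Integrate the LHS by parts once:
  ∫_0^1/3 −u'' v dx = −[u'(x) v(x)]_0^1/3 + ∫_0^1/3 u'(x) v'(x) dx.
Thus ∫_0^1/3 u'(x) v'(x) dx = ∫_0^1/3 f(x) v(x) dx + [u'(x) v(x)]_0^1/3.
Choose V so that boundary terms are either known or forced to vanish.
Mixed BC: u(0) = 0 (Dirichlet) and u'(1/3) = -2 (Neumann). Define V = {v ∈ H^1(0, 1/3) : v(0) = 0}. Then [u' v]_0^1/3 = u'(1/3)·v(1/3) − u'(0)·0 = − 2·v(1/3).
Weak formulation: find u (satisfying any essential BC) such that ∫_0^1/3 u'(x) v'(x) dx = ∫_0^1/3 f v dx − 2·v(1/3) for all v ∈ V (Dirichlet at 0 absorbed into V; Neumann datum at x = 1/3 contributes the boundary term).
Substituting f(x) = 4*sin(6*π*x), the right-hand side is ∫_0^1/3 (4*sin(6*π*x)) v dx − 2·v(1/3).


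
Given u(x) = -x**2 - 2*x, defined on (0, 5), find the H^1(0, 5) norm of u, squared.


||u||_{H^1}^2 = 5110/3

The H^1 norm (squared) on an interval (0, L) is
  ||u||_{H^1}^2 = ∫_0^L u(x)^2 dx + ∫_0^L u'(x)^2 dx.
Compute u'(x) = -2*x - 2.
Then u(x)^2 = x**4 + 4*x**3 + 4*x**2 and u'(x)^2 = 4*x**2 + 8*x + 4.
Integrate each monomial from 0 to 5 using ∫_0^5 c·x^n dx = c·5^(n+1)/(n+1):
  ∫_0^5 u(x)^2 dx = ∫_0^5 (x^4 + 4*x^3 + 4*x^2) dx. Term by term:
    ∫_0^5 x^4 dx = 625;  ∫_0^5 4*x^3 dx = 625;  ∫_0^5 4*x^2 dx = 500/3.
  Sum: 625 + 625 + 500/3 = 4250/3.
  ∫_0^5 u'(x)^2 dx = ∫_0^5 (4*x^2 + 8*x + 4) dx. Term by term:
    ∫_0^5 4*x^2 dx = 500/3;  ∫_0^5 8*x dx = 100;  ∫_0^5 4 dx = 20.
  Sum: 500/3 + 100 + 20 = 860/3.
Adding: ||u||_{H^1}^2 = 4250/3 + 860/3 = 5110/3.


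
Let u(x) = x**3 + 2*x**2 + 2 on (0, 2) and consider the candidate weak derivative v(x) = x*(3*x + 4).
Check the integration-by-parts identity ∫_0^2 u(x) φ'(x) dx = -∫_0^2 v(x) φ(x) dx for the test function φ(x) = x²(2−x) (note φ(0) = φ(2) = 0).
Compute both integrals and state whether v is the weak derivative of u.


LHS = -64/5, RHS = -64/5. Yes, v = u' weakly.

u(x) = x**3 + 2*x**2 + 2, classical derivative u'(x) = 3*x**2 + 4*x.
φ(x) = x²(2−x), so φ'(x) = x*(4 - 3*x).
Note φ(0) = φ(2) = 0, so the boundary term u·φ vanishes.
LHS = ∫_0^2 u(x) φ'(x) dx = ∫_0^2 (-3*x^5 - 2*x^4 + 8*x^3 - 6*x^2 + 8*x) dx. Term by term:
  ∫_0^2 -3*x^5 dx = -32;  ∫_0^2 -2*x^4 dx = -64/5;  ∫_0^2 8*x^3 dx = 32;
  ∫_0^2 -6*x^2 dx = -16;  ∫_0^2 8*x dx = 16.
Sum: -32 − 64/5 + 32 − 16 + 16 = -64/5.
So LHS = -64/5.
∫_0^2 v(x) φ(x) dx = ∫_0^2 (-3*x^5 + 2*x^4 + 8*x^3) dx. Term by term:
  ∫_0^2 -3*x^5 dx = -32;  ∫_0^2 2*x^4 dx = 64/5;  ∫_0^2 8*x^3 dx = 32.
Sum: -32 + 64/5 + 32 = 64/5.
So RHS = -∫_0^2 v(x) φ(x) dx = -64/5.
LHS = RHS, so the identity holds for this test φ.
Moreover u is smooth here and v(x) = u'(x) = 3*x**2 + 4*x pointwise, so the identity holds for every test function. Hence v is the weak derivative of u.


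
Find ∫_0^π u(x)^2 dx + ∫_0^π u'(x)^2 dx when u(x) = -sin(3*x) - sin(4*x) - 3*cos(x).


||u||_{H^1(0,π)}^2 = 32/5 + 45*π/2

u'(x) = 3*sin(x) - 3*cos(3*x) - 4*cos(4*x).
Expand u² and (u')² and integrate term by term on (0, π), using: for integers n ≥ 1, ∫_0^π sin²(nx) dx = ∫_0^π cos²(nx) dx = π/2; for n ≠ n', ∫_0^π sin(nx)sin(n'x) dx = ∫_0^π cos(nx)cos(n'x) dx = 0; and by product-to-sum, ∫_0^π sin(nx)cos(n'x) dx = ½∫_0^π [sin((n+n')x) + sin((n−n')x)] dx, which is 0 when n+n' is even and 2n/(n²−n'²) when n+n' is odd (it need not vanish on (0, π)).
  u² squared terms: (-1)²·∫sin(3x)² dx = 1·π/2 = π/2;  (-1)²·∫sin(4x)² dx = 1·π/2 = π/2;  (-3)²·∫cos(x)² dx = 9·π/2 = 9*π/2.
  u² cross terms: 2·(-1)·(-1)·∫sin(3x)·sin(4x) dx = 2·(0) = 0;  2·(-1)·(-3)·∫sin(3x)·cos(x) dx = 6·(0) = 0;  2·(-1)·(-3)·∫sin(4x)·cos(x) dx = 6·(8/15) = 16/5.
  So ∫_0^π u² dx = π/2 + π/2 + 9*π/2 + 0 + 0 + 16/5 = 16/5 + 11*π/2.
  (u')² squared terms: (-4)²·∫cos(4x)² dx = 16·π/2 = 8*π;  (-3)²·∫cos(3x)² dx = 9·π/2 = 9*π/2;  (3)²·∫sin(x)² dx = 9·π/2 = 9*π/2.
  (u')² cross terms: 2·(-4)·(-3)·∫cos(4x)·cos(3x) dx = 24·(0) = 0;  2·(-4)·(3)·∫cos(4x)·sin(x) dx = -24·(-2/15) = 16/5;  2·(-3)·(3)·∫cos(3x)·sin(x) dx = -18·(0) = 0.
  So ∫_0^π (u')² dx = 8*π + 9*π/2 + 9*π/2 + 0 + 16/5 + 0 = 16/5 + 17*π.
||u||_{H^1}^2 = (16/5 + 11*π/2) + (16/5 + 17*π) = 32/5 + 45*π/2.


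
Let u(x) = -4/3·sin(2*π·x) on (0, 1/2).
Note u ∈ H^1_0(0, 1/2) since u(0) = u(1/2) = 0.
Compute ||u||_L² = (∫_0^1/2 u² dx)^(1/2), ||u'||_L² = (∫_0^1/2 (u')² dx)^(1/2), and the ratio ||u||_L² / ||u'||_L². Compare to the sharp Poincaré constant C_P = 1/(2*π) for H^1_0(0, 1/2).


||u||_L² / ||u'||_L² = 1/(2*π) = C_P.

u(x) = -4/3·sin(2*π·x), so u'(x) = -8*π*cos(2*π*x)/3.
Writing u(x) = A·sin(kπx/L) with A = -4/3 and k = 1, use ∫_0^L sin²(kπx/L) dx = L/2 and ∫_0^L cos²(kπx/L) dx = L/2.
u² = 16/9·sin²(2*π·x) and (u')² = 64*π^2/9·cos²(2*π·x), and each of sin², cos² integrates to L/2 = 1/4 over (0, 1/2).
∫_0^1/2 u² dx = 4/9, so ||u||_L² = 2/3.
∫_0^1/2 (u')² dx = 16*π^2/9, so ||u'||_L² = 4*π/3.
Ratio ||u||_L² / ||u'||_L² = 1/(2*π).
Sharp Poincaré constant on H^1_0(0, 1/2) is C_P = L/π = 1/(2*π), achieved by sin(2*π·x).
This is the k = 1 eigenfunction (up to amplitude), so the ratio equals the sharp Poincaré constant exactly.


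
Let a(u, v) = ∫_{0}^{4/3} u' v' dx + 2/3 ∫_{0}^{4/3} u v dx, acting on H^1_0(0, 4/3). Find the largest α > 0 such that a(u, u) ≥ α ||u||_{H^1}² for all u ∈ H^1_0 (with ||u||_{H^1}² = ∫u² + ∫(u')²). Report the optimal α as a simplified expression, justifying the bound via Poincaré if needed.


α = (32 + 27*π^2)/(3*(16 + 9*π^2))

Coercivity of a(·,·) on H^1_0(0, 4/3) means a(u, u) ≥ α ||u||_{H^1}² for every u ∈ H^1_0.
The interval has length L = 4/3, and Poincaré/coercivity depend only on L. Here a(u, u) = ∫(u')² + (2/3)·∫u².
Here 0 < c = 2/3 < 1. The condition a(u,u) ≥ α||u||_{H^1}² reads (1−α)∫(u')² ≥ (α−c)∫u². Any admissible α is ≤ 1 (rapidly oscillating u have ∫u²/∫(u')² → 0), and α = 1 would force 0 ≥ (1−c)∫u², impossible since c < 1; so 1−α > 0. By the sharp Poincaré inequality on H^1_0 of an interval of length L, ∫(u')² ≥ (π/L)²∫u² with equality for the first sine mode sin(π(x−x₀)/L) (x₀ the left endpoint), so the inequality holds for all u iff (1−α)(π/L)² ≥ α − c, i.e. α ≤ ((π/L)² + c)/((π/L)² + 1) = (1 + c(L/π)²)/(1 + (L/π)²). With (π/L)² = 9*π^2/16 and c = 2/3, the largest admissible constant is α = ((π/L)² + c)/((π/L)² + 1).
Simplifying, α = (32 + 27*π^2)/(3*(16 + 9*π^2)).


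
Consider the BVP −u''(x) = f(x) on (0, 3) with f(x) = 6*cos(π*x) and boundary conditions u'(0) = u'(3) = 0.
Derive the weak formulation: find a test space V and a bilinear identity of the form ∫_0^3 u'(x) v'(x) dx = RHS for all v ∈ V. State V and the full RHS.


V = H^1(0, 3) (no boundary constraint on v; u is determined up to an additive constant); weak form: ∫_0^3 u'v' dx = ∫_0^3 (6*cos(π*x)) v dx for all v ∈ V.

Multiply both sides by a test function v and integrate from 0 to 3:
  ∫_0^3 −u''(x) v(x) dx = ∫_0^3 f(x) v(x) dx.
Integrate the LHS by parts once:
  ∫_0^3 −u'' v dx = −[u'(x) v(x)]_0^3 + ∫_0^3 u'(x) v'(x) dx.
Thus ∫_0^3 u'(x) v'(x) dx = ∫_0^3 f(x) v(x) dx + [u'(x) v(x)]_0^3.
Choose V so that boundary terms are either known or forced to vanish.
u has homogeneous Neumann: u'(0) = u'(3) = 0. So [u' v]_0^3 = 0·v(3) − 0·v(0) = 0 for any v; take V = H^1(0, 3).
Weak formulation: find u (satisfying any essential BC) such that ∫_0^3 u'(x) v'(x) dx = ∫_0^3 f v dx for all v ∈ V (homogeneous Neumann, so boundary terms vanish).
Substituting f(x) = 6*cos(π*x), the right-hand side is ∫_0^3 (6*cos(π*x)) v dx.
Compatibility check (pure Neumann): taking v ≡ 1 ∈ V gives 0 = ∫_0^3 f dx + (0) − (0), i.e. ∫_0^3 f dx must equal u'(0) − u'(3) = 0. Indeed ∫_0^3 (6*cos(π*x)) dx = 0, so the data are compatible. The solution is then unique only up to an additive constant (fix it e.g. by requiring ∫_0^3 u dx = 0).


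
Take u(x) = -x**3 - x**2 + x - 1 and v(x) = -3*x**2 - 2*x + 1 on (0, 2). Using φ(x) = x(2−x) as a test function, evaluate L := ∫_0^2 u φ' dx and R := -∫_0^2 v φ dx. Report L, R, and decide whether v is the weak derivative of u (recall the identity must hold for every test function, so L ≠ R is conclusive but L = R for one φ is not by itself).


LHS = 92/15, RHS = 92/15. Yes, v = u' weakly.

u(x) = -x**3 - x**2 + x - 1, classical derivative u'(x) = -3*x**2 - 2*x + 1.
φ(x) = x(2−x), so φ'(x) = 2 - 2*x.
Note φ(0) = φ(2) = 0, so the boundary term u·φ vanishes.
LHS = ∫_0^2 u(x) φ'(x) dx = ∫_0^2 (2*x^4 - 4*x^2 + 4*x - 2) dx. Term by term:
  ∫_0^2 2*x^4 dx = 64/5;  ∫_0^2 -4*x^2 dx = -32/3;  ∫_0^2 4*x dx = 8;
  ∫_0^2 -2 dx = -4.
Sum: 64/5 − 32/3 + 8 − 4 = 92/15.
So LHS = 92/15.
∫_0^2 v(x) φ(x) dx = ∫_0^2 (3*x^4 - 4*x^3 - 5*x^2 + 2*x) dx. Term by term:
  ∫_0^2 3*x^4 dx = 96/5;  ∫_0^2 -4*x^3 dx = -16;  ∫_0^2 -5*x^2 dx = -40/3;
  ∫_0^2 2*x dx = 4.
Sum: 96/5 − 16 − 40/3 + 4 = -92/15.
So RHS = -∫_0^2 v(x) φ(x) dx = 92/15.
LHS = RHS, so the identity holds for this test φ.
Moreover u is smooth here and v(x) = u'(x) = -3*x**2 - 2*x + 1 pointwise, so the identity holds for every test function. Hence v is the weak derivative of u.


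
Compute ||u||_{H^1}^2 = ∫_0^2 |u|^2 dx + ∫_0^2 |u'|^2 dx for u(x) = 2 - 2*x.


||u||_{H^1}^2 = 32/3

The H^1 norm (squared) on an interval (0, L) is
  ||u||_{H^1}^2 = ∫_0^L u(x)^2 dx + ∫_0^L u'(x)^2 dx.
Compute u'(x) = -2.
Then u(x)^2 = 4*x**2 - 8*x + 4 and u'(x)^2 = 4.
Integrate each monomial from 0 to 2 using ∫_0^2 c·x^n dx = c·2^(n+1)/(n+1):
  ∫_0^2 u(x)^2 dx = ∫_0^2 (4*x^2 - 8*x + 4) dx. Term by term:
    ∫_0^2 4*x^2 dx = 32/3;  ∫_0^2 -8*x dx = -16;  ∫_0^2 4 dx = 8.
  Sum: 32/3 − 16 + 8 = 8/3.
  ∫_0^2 u'(x)^2 dx = ∫_0^2 (4) dx. Term by term:
    ∫_0^2 4 dx = 8.
Adding: ||u||_{H^1}^2 = 8/3 + 8 = 32/3.


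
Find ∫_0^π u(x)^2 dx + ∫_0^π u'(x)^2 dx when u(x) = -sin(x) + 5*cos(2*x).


||u||_{H^1(0,π)}^2 = 100/3 + 127*π/2

u'(x) = -10*sin(2*x) - cos(x).
Expand u² and (u')² and integrate term by term on (0, π), using: for integers n ≥ 1, ∫_0^π sin²(nx) dx = ∫_0^π cos²(nx) dx = π/2; for n ≠ n', ∫_0^π sin(nx)sin(n'x) dx = ∫_0^π cos(nx)cos(n'x) dx = 0; and by product-to-sum, ∫_0^π sin(nx)cos(n'x) dx = ½∫_0^π [sin((n+n')x) + sin((n−n')x)] dx, which is 0 when n+n' is even and 2n/(n²−n'²) when n+n' is odd (it need not vanish on (0, π)).
  u² squared terms: (-1)²·∫sin(x)² dx = 1·π/2 = π/2;  (5)²·∫cos(2x)² dx = 25·π/2 = 25*π/2.
  u² cross terms: 2·(-1)·(5)·∫sin(x)·cos(2x) dx = -10·(-2/3) = 20/3.
  So ∫_0^π u² dx = π/2 + 25*π/2 + 20/3 = 20/3 + 13*π.
  (u')² squared terms: (-1)²·∫cos(x)² dx = 1·π/2 = π/2;  (-10)²·∫sin(2x)² dx = 100·π/2 = 50*π.
  (u')² cross terms: 2·(-1)·(-10)·∫cos(x)·sin(2x) dx = 20·(4/3) = 80/3.
  So ∫_0^π (u')² dx = π/2 + 50*π + 80/3 = 80/3 + 101*π/2.
||u||_{H^1}^2 = (20/3 + 13*π) + (80/3 + 101*π/2) = 100/3 + 127*π/2.


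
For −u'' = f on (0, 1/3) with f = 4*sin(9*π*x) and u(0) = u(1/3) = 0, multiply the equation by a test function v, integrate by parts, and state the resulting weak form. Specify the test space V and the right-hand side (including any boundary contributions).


V = H^1_0(0, 1/3) (so v(0) = v(1/3) = 0); weak form: ∫_0^1/3 u'v' dx = ∫_0^1/3 (4*sin(9*π*x)) v dx for all v ∈ V.

Multiply both sides by a test function v and integrate from 0 to 1/3:
  ∫_0^1/3 −u''(x) v(x) dx = ∫_0^1/3 f(x) v(x) dx.
Integrate the LHS by parts once:
  ∫_0^1/3 −u'' v dx = −[u'(x) v(x)]_0^1/3 + ∫_0^1/3 u'(x) v'(x) dx.
Thus ∫_0^1/3 u'(x) v'(x) dx = ∫_0^1/3 f(x) v(x) dx + [u'(x) v(x)]_0^1/3.
Choose V so that boundary terms are either known or forced to vanish.
u is Dirichlet: u(0) = u(1/3) = 0. Let V = H^1_0(0, 1/3); then v(0) = v(1/3) = 0, and [u' v]_0^1/3 = 0.
Weak formulation: find u (satisfying any essential BC) such that ∫_0^1/3 u'(x) v'(x) dx = ∫_0^1/3 f v dx for all v ∈ V.
Substituting f(x) = 4*sin(9*π*x), the right-hand side is ∫_0^1/3 (4*sin(9*π*x)) v dx.


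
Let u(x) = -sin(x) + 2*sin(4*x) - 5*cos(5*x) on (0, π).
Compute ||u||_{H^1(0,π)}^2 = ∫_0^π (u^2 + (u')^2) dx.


||u||_{H^1(0,π)}^2 = 4160/9 + 360*π

u'(x) = 25*sin(5*x) - cos(x) + 8*cos(4*x).
Expand u² and (u')² and integrate term by term on (0, π), using: for integers n ≥ 1, ∫_0^π sin²(nx) dx = ∫_0^π cos²(nx) dx = π/2; for n ≠ n', ∫_0^π sin(nx)sin(n'x) dx = ∫_0^π cos(nx)cos(n'x) dx = 0; and by product-to-sum, ∫_0^π sin(nx)cos(n'x) dx = ½∫_0^π [sin((n+n')x) + sin((n−n')x)] dx, which is 0 when n+n' is even and 2n/(n²−n'²) when n+n' is odd (it need not vanish on (0, π)).
  u² squared terms: (-1)²·∫sin(x)² dx = 1·π/2 = π/2;  (-5)²·∫cos(5x)² dx = 25·π/2 = 25*π/2;  (2)²·∫sin(4x)² dx = 4·π/2 = 2*π.
  u² cross terms: 2·(-1)·(-5)·∫sin(x)·cos(5x) dx = 10·(0) = 0;  2·(-1)·(2)·∫sin(x)·sin(4x) dx = -4·(0) = 0;  2·(-5)·(2)·∫cos(5x)·sin(4x) dx = -20·(-8/9) = 160/9.
  So ∫_0^π u² dx = π/2 + 25*π/2 + 2*π + 0 + 0 + 160/9 = 160/9 + 15*π.
  (u')² squared terms: (-1)²·∫cos(x)² dx = 1·π/2 = π/2;  (8)²·∫cos(4x)² dx = 64·π/2 = 32*π;  (25)²·∫sin(5x)² dx = 625·π/2 = 625*π/2.
  (u')² cross terms: 2·(-1)·(8)·∫cos(x)·cos(4x) dx = -16·(0) = 0;  2·(-1)·(25)·∫cos(x)·sin(5x) dx = -50·(0) = 0;  2·(8)·(25)·∫cos(4x)·sin(5x) dx = 400·(10/9) = 4000/9.
  So ∫_0^π (u')² dx = π/2 + 32*π + 625*π/2 + 0 + 0 + 4000/9 = 4000/9 + 345*π.
||u||_{H^1}^2 = (160/9 + 15*π) + (4000/9 + 345*π) = 4160/9 + 360*π.


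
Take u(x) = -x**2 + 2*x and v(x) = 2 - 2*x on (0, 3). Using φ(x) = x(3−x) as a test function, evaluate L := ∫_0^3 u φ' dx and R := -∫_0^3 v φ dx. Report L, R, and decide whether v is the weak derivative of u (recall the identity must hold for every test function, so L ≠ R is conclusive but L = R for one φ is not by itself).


LHS = 9/2, RHS = 9/2. Yes, v = u' weakly.

u(x) = -x**2 + 2*x, classical derivative u'(x) = 2 - 2*x.
φ(x) = x(3−x), so φ'(x) = 3 - 2*x.
Note φ(0) = φ(3) = 0, so the boundary term u·φ vanishes.
LHS = ∫_0^3 u(x) φ'(x) dx = ∫_0^3 (2*x^3 - 7*x^2 + 6*x) dx. Term by term:
  ∫_0^3 2*x^3 dx = 81/2;  ∫_0^3 -7*x^2 dx = -63;  ∫_0^3 6*x dx = 27.
Sum: 81/2 − 63 + 27 = 9/2.
So LHS = 9/2.
∫_0^3 v(x) φ(x) dx = ∫_0^3 (2*x^3 - 8*x^2 + 6*x) dx. Term by term:
  ∫_0^3 2*x^3 dx = 81/2;  ∫_0^3 -8*x^2 dx = -72;  ∫_0^3 6*x dx = 27.
Sum: 81/2 − 72 + 27 = -9/2.
So RHS = -∫_0^3 v(x) φ(x) dx = 9/2.
LHS = RHS, so the identity holds for this test φ.
Moreover u is smooth here and v(x) = u'(x) = 2 - 2*x pointwise, so the identity holds for every test function. Hence v is the weak derivative of u.


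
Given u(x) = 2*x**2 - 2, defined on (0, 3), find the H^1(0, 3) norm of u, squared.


||u||_{H^1}^2 = 1392/5

The H^1 norm (squared) on an interval (0, L) is
  ||u||_{H^1}^2 = ∫_0^L u(x)^2 dx + ∫_0^L u'(x)^2 dx.
Compute u'(x) = 4*x.
Then u(x)^2 = 4*x**4 - 8*x**2 + 4 and u'(x)^2 = 16*x**2.
Integrate each monomial from 0 to 3 using ∫_0^3 c·x^n dx = c·3^(n+1)/(n+1):
  ∫_0^3 u(x)^2 dx = ∫_0^3 (4*x^4 - 8*x^2 + 4) dx. Term by term:
    ∫_0^3 4*x^4 dx = 972/5;  ∫_0^3 -8*x^2 dx = -72;  ∫_0^3 4 dx = 12.
  Sum: 972/5 − 72 + 12 = 672/5.
  ∫_0^3 u'(x)^2 dx = ∫_0^3 (16*x^2) dx. Term by term:
    ∫_0^3 16*x^2 dx = 144.
Adding: ||u||_{H^1}^2 = 672/5 + 144 = 1392/5.


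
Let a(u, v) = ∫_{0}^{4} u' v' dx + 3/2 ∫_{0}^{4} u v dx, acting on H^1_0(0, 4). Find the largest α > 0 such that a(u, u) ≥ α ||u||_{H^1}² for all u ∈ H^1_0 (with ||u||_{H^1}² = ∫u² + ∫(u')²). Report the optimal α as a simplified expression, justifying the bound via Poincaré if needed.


α = 1

Coercivity of a(·,·) on H^1_0(0, 4) means a(u, u) ≥ α ||u||_{H^1}² for every u ∈ H^1_0.
The interval has length L = 4, and Poincaré/coercivity depend only on L. Here a(u, u) = ∫(u')² + (3/2)·∫u².
Here c = 3/2 ≥ 1, so a(u,u) = ∫(u')² + c∫u² ≥ ∫(u')² + ∫u² = ||u||_{H^1}², i.e. α = 1 works. No larger α is possible: a(u,u) ≥ α||u||_{H^1}² means (1−α)∫(u')² ≥ (α−c)∫u², and for the modes u_n = sin(nπ(x−x₀)/L) (x₀ the left endpoint) one has ∫u_n²/∫(u_n')² = (L/(nπ))² → 0, so a(u_n,u_n)/||u_n||_{H^1}² → 1. Hence the optimal constant is α = 1.
Therefore α = 1.


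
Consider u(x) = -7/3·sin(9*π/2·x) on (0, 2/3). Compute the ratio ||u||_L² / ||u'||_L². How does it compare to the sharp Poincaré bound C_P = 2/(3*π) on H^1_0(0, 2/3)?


||u||_L² / ||u'||_L² = 2/(9*π) < C_P = 2/(3*π).

u(x) = -7/3·sin(9*π/2·x), so u'(x) = -21*π*cos(9*π*x/2)/2.
Writing u(x) = A·sin(kπx/L) with A = -7/3 and k = 3, use ∫_0^L sin²(kπx/L) dx = L/2 and ∫_0^L cos²(kπx/L) dx = L/2.
u² = 49/9·sin²(9*π/2·x) and (u')² = 441*π^2/4·cos²(9*π/2·x), and each of sin², cos² integrates to L/2 = 1/3 over (0, 2/3).
∫_0^2/3 u² dx = 49/27, so ||u||_L² = 7*sqrt(3)/9.
∫_0^2/3 (u')² dx = 147*π^2/4, so ||u'||_L² = 7*sqrt(3)*π/2.
Ratio ||u||_L² / ||u'||_L² = 2/(9*π).
Sharp Poincaré constant on H^1_0(0, 2/3) is C_P = L/π = 2/(3*π), achieved by sin(3*π/2·x).
This is the k = 3 harmonic; the ratio L/(kπ) is strictly less than C_P = L/π, consistent with the sharp inequality ||u||_L² ≤ C_P ||u'||_L².
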